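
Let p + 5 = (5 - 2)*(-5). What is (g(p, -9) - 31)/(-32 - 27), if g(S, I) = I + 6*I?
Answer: 94/59 ≈ 1.5932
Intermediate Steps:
p = -20 (p = -5 + (5 - 2)*(-5) = -5 + 3*(-5) = -5 - 15 = -20)
g(S, I) = 7*I
(g(p, -9) - 31)/(-32 - 27) = (7*(-9) - 31)/(-32 - 27) = (-63 - 31)/(-59) = -94*(-1/59) = 94/59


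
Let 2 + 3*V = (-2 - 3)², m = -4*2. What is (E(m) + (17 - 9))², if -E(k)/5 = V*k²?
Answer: 53816896/9 ≈ 5.9797e+6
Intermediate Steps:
m = -8
V = 23/3 (V = -⅔ + (-2 - 3)²/3 = -⅔ + (⅓)*(-5)² = -⅔ + (⅓)*25 = -⅔ + 25/3 = 23/3 ≈ 7.6667)
E(k) = -115*k²/3
(E(m) + (17 - 9))² = (-115/3*(-8)² + (17 - 9))² = (-115/3*64 + 8)² = (-7360/3 + 8)² = (-7336/3)² = 53816896/9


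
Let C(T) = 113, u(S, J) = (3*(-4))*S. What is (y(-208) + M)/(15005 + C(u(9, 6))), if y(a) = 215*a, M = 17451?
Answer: -27269/15118 ≈ -1.8037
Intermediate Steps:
u(S, J) = -12*S
(y(-208) + M)/(15005 + C(u(9, 6))) = (215*(-208) + 17451)/(15005 + 113) = (-44720 + 17451)/15118 = -27269*1/15118 = -27269/15118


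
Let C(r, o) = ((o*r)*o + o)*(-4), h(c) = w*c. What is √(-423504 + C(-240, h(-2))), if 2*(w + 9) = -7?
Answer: 2*√44099 ≈ 420.00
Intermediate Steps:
w = -25/2 (w = -9 + (½)*(-7) = -9 - 7/2 = -25/2 ≈ -12.500)
h(c) = -25*c/2
C(r, o) = -4*o - 4*r*o² (C(r, o) = (r*o² + o)*(-4) = (o + r*o²)*(-4) = -4*o - 4*r*o²)
√(-423504 + C(-240, h(-2))) = √(-423504 - 4*(-25/2*(-2))*(1 - 25/2*(-2)*(-240))) = √(-423504 - 4*25*(1 + 25*(-240))) = √(-423504 - 4*25*(1 - 6000)) = √(-423504 - 4*25*(-5999)) = √(-423504 + 599900) = √176396 = 2*√44099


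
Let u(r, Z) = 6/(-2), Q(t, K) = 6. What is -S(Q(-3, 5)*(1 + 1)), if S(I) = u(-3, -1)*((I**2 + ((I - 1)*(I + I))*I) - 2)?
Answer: 9930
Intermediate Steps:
u(r, Z) = -3 (u(r, Z) = 6*(-1/2) = -3)
S(I) = 6 - 3*I**2 - 6*I**2*(-1 + I) (S(I) = -3*((I**2 + ((I - 1)*(I + I))*I) - 2) = -3*((I**2 + ((-1 + I)*(2*I))*I) - 2) = -3*((I**2 + (2*I*(-1 + I))*I) - 2) = -3*((I**2 + 2*I**2*(-1 + I)) - 2) = -3*(-2 + I**2 + 2*I**2*(-1 + I)) = 6 - 3*I**2 - 6*I**2*(-1 + I))
-S(Q(-3, 5)*(1 + 1)) = -(6 - 6*216*(1 + 1)**3 + 3*(6*(1 + 1))**2) = -(6 - 6*(6*2)**3 + 3*(6*2)**2) = -(6 - 6*12**3 + 3*12**2) = -(6 - 6*1728 + 3*144) = -(6 - 10368 + 432) = -1*(-9930) = 9930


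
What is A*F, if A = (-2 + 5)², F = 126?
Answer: 1134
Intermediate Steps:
A = 9 (A = 3² = 9)
A*F = 9*126 = 1134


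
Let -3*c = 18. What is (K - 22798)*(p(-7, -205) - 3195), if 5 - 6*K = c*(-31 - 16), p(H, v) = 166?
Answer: 415169885/6 ≈ 6.9195e+7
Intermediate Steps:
c = -6 (c = -⅓*18 = -6)
K = -277/6 (K = ⅚ - (-1)*(-31 - 16) = ⅚ - (-1)*(-47) = ⅚ - ⅙*282 = ⅚ - 47 = -277/6 ≈ -46.167)
(K - 22798)*(p(-7, -205) - 3195) = (-277/6 - 22798)*(166 - 3195) = -137065/6*(-3029) = 415169885/6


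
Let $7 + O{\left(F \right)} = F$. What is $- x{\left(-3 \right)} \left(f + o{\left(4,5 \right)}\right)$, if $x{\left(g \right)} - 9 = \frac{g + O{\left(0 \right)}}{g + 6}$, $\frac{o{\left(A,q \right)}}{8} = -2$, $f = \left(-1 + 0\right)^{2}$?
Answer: $85$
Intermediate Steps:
$f = 1$ ($f = \left(-1\right)^{2} = 1$)
$O{\left(F \right)} = -7 + F$
$o{\left(A,q \right)} = -16$ ($o{\left(A,q \right)} = 8 \left(-2\right) = -16$)
$x{\left(g \right)} = 9 + \frac{-7 + g}{6 + g}$ ($x{\left(g \right)} = 9 + \frac{g + \left(-7 + 0\right)}{g + 6} = 9 + \frac{g - 7}{6 + g} = 9 + \frac{-7 + g}{6 + g}$)
$- x{\left(-3 \right)} \left(f + o{\left(4,5 \right)}\right) = - \frac{47 + 10 \left(-3\right)}{6 - 3} \left(1 - 16\right) = - \frac{47 - 30}{3} \left(-15\right) = - \frac{17}{3} \left(-15\right) = \left(-1\right) \frac{17}{3} \left(-15\right) = \left(- \frac{17}{3}\right) \left(-15\right) = 85$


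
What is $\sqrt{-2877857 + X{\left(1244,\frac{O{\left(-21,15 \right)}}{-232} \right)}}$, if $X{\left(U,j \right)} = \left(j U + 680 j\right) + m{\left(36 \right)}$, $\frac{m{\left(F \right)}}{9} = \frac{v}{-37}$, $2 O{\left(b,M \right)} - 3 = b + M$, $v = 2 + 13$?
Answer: $\frac{i \sqrt{13253400402449}}{2146} \approx 1696.4 i$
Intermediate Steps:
$v = 15$
$O{\left(b,M \right)} = \frac{3}{2} + \frac{M}{2} + \frac{b}{2}$ ($O{\left(b,M \right)} = \frac{3}{2} + \frac{b + M}{2} = \frac{3}{2} + \frac{M + b}{2} = \frac{3}{2} + \left(\frac{M}{2} + \frac{b}{2}\right) = \frac{3}{2} + \frac{M}{2} + \frac{b}{2}$)
$m{\left(F \right)} = - \frac{135}{37}$ ($m{\left(F \right)} = 9 \frac{15}{-37} = 9 \cdot 15 \left(- \frac{1}{37}\right) = 9 \left(- \frac{15}{37}\right) = - \frac{135}{37}$)
$X{\left(U,j \right)} = - \frac{135}{37} + 680 j + U j$ ($X{\left(U,j \right)} = \left(j U + 680 j\right) - \frac{135}{37} = \left(U j + 680 j\right) - \frac{135}{37} = \left(680 j + U j\right) - \frac{135}{37} = - \frac{135}{37} + 680 j + U j$)
$\sqrt{-2877857 + X{\left(1244,\frac{O{\left(-21,15 \right)}}{-232} \right)}} = \sqrt{-2877857 + \left(- \frac{135}{37} + 680 \frac{\frac{3}{2} + \frac{1}{2} \cdot 15 + \frac{1}{2} \left(-21\right)}{-232} + 1244 \frac{\frac{3}{2} + \frac{1}{2} \cdot 15 + \frac{1}{2} \left(-21\right)}{-232}\right)} = \sqrt{-2877857 + \left(- \frac{135}{37} + 680 \left(\frac{3}{2} + \frac{15}{2} - \frac{21}{2}\right) \left(- \frac{1}{232}\right) + 1244 \left(\frac{3}{2} + \frac{15}{2} - \frac{21}{2}\right) \left(- \frac{1}{232}\right)\right)} = \sqrt{-2877857 + \left(- \frac{135}{37} + 680 \left(\left(- \frac{3}{2}\right) \left(- \frac{1}{232}\right)\right) + 1244 \left(\left(- \frac{3}{2}\right) \left(- \frac{1}{232}\right)\right)\right)} = \sqrt{-2877857 + \left(- \frac{135}{37} + 680 \cdot \frac{3}{464} + 1244 \cdot \frac{3}{464}\right)} = \sqrt{-2877857 + \left(- \frac{135}{37} + \frac{255}{58} + \frac{933}{116}\right)} = \sqrt{-2877857 + \frac{37731}{4292}} = \sqrt{- \frac{12351724513}{4292}} = \frac{i \sqrt{13253400402449}}{2146}$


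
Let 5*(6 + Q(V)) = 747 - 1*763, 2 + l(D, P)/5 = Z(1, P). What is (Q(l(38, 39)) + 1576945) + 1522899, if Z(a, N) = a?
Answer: 15499174/5 ≈ 3.0998e+6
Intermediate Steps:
l(D, P) = -5 (l(D, P) = -10 + 5*1 = -10 + 5 = -5)
Q(V) = -46/5 (Q(V) = -6 + (747 - 1*763)/5 = -6 + (747 - 763)/5 = -6 + (⅕)*(-16) = -6 - 16/5 = -46/5)
(Q(l(38, 39)) + 1576945) + 1522899 = (-46/5 + 1576945) + 1522899 = 7884679/5 + 1522899 = 15499174/5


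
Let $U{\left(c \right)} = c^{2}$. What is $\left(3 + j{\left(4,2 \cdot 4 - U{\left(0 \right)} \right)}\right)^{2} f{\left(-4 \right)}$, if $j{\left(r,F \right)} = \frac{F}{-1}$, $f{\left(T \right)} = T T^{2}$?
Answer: $-1600$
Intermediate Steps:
$f{\left(T \right)} = T^{3}$
$j{\left(r,F \right)} = - F$ ($j{\left(r,F \right)} = F \left(-1\right) = - F$)
$\left(3 + j{\left(4,2 \cdot 4 - U{\left(0 \right)} \right)}\right)^{2} f{\left(-4 \right)} = \left(3 - \left(2 \cdot 4 - 0^{2}\right)\right)^{2} \left(-4\right)^{3} = \left(3 - \left(8 - 0\right)\right)^{2} \left(-64\right) = \left(3 - \left(8 + 0\right)\right)^{2} \left(-64\right) = \left(3 - 8\right)^{2} \left(-64\right) = \left(-5\right)^{2} \left(-64\right) = 25 \left(-64\right) = -1600$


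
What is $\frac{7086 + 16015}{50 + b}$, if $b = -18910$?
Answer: $- \frac{23101}{18860} \approx -1.2249$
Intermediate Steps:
$\frac{7086 + 16015}{50 + b} = \frac{7086 + 16015}{50 - 18910} = \frac{23101}{-18860} = 23101 \left(- \frac{1}{18860}\right) = - \frac{23101}{18860}$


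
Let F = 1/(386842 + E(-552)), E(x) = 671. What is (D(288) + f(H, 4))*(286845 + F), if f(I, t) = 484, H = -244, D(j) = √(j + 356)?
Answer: 53799584579224/387513 + 222312332972*√161/387513 ≈ 1.4611e+8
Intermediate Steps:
D(j) = √(356 + j)
F = 1/387513 (F = 1/(386842 + 671) = 1/387513 ≈ 2.5806e-6)
(D(288) + f(H, 4))*(286845 + F) = (√(356 + 288) + 484)*(286845 + 1/387513) = (√644 + 484)*(111156166486/387513) = (2*√161 + 484)*(111156166486/387513) = (484 + 2*√161)*(111156166486/387513) = 53799584579224/387513 + 222312332972*√161/387513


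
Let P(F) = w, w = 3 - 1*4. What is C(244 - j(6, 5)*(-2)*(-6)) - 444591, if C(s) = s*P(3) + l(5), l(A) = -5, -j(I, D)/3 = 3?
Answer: -444948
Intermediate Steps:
j(I, D) = -9 (j(I, D) = -3*3 = -9)
w = -1 (w = 3 - 4 = -1)
P(F) = -1
C(s) = -5 - s (C(s) = s*(-1) - 5 = -s - 5 = -5 - s)
C(244 - j(6, 5)*(-2)*(-6)) - 444591 = (-5 - (244 - (-9*(-2))*(-6))) - 444591 = (-5 - (244 - 18*(-6))) - 444591 = (-5 - (244 - 1*(-108))) - 444591 = (-5 - (244 + 108)) - 444591 = (-5 - 1*352) - 444591 = (-5 - 352) - 444591 = -357 - 444591 = -444948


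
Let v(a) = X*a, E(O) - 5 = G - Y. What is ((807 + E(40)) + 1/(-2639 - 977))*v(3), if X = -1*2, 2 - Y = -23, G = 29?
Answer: -8851965/1808 ≈ -4896.0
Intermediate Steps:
Y = 25 (Y = 2 - 1*(-23) = 2 + 23 = 25)
X = -2
E(O) = 9 (E(O) = 5 + (29 - 1*25) = 5 + (29 - 25) = 5 + 4 = 9)
v(a) = -2*a
((807 + E(40)) + 1/(-2639 - 977))*v(3) = ((807 + 9) + 1/(-2639 - 977))*(-2*3) = (816 + 1/(-3616))*(-6) = (816 - 1/3616)*(-6) = (2950655/3616)*(-6) = -8851965/1808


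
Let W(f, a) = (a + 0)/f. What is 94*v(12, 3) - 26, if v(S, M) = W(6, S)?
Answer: 162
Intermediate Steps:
W(f, a) = a/f
v(S, M) = S/6
94*v(12, 3) - 26 = 94*((⅙)*12) - 26 = 94*2 - 26 = 188 - 26 = 162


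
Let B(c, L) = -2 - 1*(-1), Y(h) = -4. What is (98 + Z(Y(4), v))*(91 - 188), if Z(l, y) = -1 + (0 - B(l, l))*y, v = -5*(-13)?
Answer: -15714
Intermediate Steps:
v = 65
B(c, L) = -1 (B(c, L) = -2 + 1 = -1)
Z(l, y) = -1 + y (Z(l, y) = -1 + (0 - 1*(-1))*y = -1 + (0 + 1)*y = -1 + 1*y = -1 + y)
(98 + Z(Y(4), v))*(91 - 188) = (98 + (-1 + 65))*(91 - 188) = (98 + 64)*(-97) = 162*(-97) = -15714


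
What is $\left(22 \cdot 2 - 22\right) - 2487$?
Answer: $-2465$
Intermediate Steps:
$\left(22 \cdot 2 - 22\right) - 2487 = \left(44 - 22\right) - 2487 = 22 - 2487 = -2465$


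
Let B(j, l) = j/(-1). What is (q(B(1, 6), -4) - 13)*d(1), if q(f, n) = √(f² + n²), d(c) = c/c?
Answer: -13 + √17 ≈ -8.8769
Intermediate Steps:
d(c) = 1
B(j, l) = -j (B(j, l) = j*(-1) = -j)
(q(B(1, 6), -4) - 13)*d(1) = (√((-1*1)² + (-4)²) - 13)*1 = (√((-1)² + 16) - 13)*1 = (√(1 + 16) - 13)*1 = (√17 - 13)*1 = (-13 + √17)*1 = -13 + √17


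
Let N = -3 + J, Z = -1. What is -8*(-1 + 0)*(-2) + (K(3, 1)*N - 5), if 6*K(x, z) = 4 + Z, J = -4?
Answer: -49/2 ≈ -24.500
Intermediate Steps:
K(x, z) = ½ (K(x, z) = (4 - 1)/6 = (⅙)*3 = ½)
N = -7 (N = -3 - 4 = -7)
-8*(-1 + 0)*(-2) + (K(3, 1)*N - 5) = -8*(-1 + 0)*(-2) + ((½)*(-7) - 5) = -(-8)*(-2) + (-7/2 - 5) = -8*2 - 17/2 = -16 - 17/2 = -49/2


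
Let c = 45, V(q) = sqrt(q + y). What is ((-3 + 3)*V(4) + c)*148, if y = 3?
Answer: 6660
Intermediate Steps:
V(q) = sqrt(3 + q) (V(q) = sqrt(q + 3) = sqrt(3 + q))
((-3 + 3)*V(4) + c)*148 = ((-3 + 3)*sqrt(3 + 4) + 45)*148 = (0*sqrt(7) + 45)*148 = (0 + 45)*148 = 45*148 = 6660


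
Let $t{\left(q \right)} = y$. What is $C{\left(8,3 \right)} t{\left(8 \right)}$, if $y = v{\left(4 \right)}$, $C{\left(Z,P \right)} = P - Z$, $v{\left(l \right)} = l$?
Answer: $-20$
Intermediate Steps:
$y = 4$
$t{\left(q \right)} = 4$
$C{\left(8,3 \right)} t{\left(8 \right)} = \left(3 - 8\right) 4 = \left(-5\right) 4 = -20$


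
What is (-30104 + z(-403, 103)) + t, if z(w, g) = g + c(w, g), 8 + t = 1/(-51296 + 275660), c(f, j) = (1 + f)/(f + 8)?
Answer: -2659420819297/88623780 ≈ -30008.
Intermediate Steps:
c(f, j) = (1 + f)/(8 + f)
t = -1794911/224364 (t = -8 + 1/(-51296 + 275660) = -8 + 1/224364 = -1794911/224364 ≈ -8.0000)
z(w, g) = g + (1 + w)/(8 + w)
(-30104 + z(-403, 103)) + t = (-30104 + (1 - 403 + 103*(8 - 403))/(8 - 403)) - 1794911/224364 = (-30104 + (1 - 403 + 103*(-395))/(-395)) - 1794911/224364 = (-30104 - (1 - 403 - 40685)/395) - 1794911/224364 = (-30104 - 1/395*(-41087)) - 1794911/224364 = (-30104 + 41087/395) - 1794911/224364 = -11849993/395 - 1794911/224364 = -2659420819297/88623780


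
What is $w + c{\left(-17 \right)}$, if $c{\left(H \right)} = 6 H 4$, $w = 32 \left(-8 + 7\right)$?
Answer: $-440$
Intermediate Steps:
$w = -32$ ($w = 32 \left(-1\right) = -32$)
$c{\left(H \right)} = 24 H$
$w + c{\left(-17 \right)} = -32 + 24 \left(-17\right) = -32 - 408 = -440$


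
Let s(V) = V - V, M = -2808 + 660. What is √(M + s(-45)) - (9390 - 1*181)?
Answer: -9209 + 2*I*√537 ≈ -9209.0 + 46.346*I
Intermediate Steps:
M = -2148
s(V) = 0
√(M + s(-45)) - (9390 - 1*181) = √(-2148 + 0) - (9390 - 1*181) = √(-2148) - (9390 - 181) = 2*I*√537 - 1*9209 = 2*I*√537 - 9209 = -9209 + 2*I*√537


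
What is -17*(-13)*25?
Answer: 5525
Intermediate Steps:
-17*(-13)*25 = 221*25 = 5525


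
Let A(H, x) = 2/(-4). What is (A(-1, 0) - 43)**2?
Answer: 7569/4 ≈ 1892.3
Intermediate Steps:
A(H, x) = -1/2 (A(H, x) = 2*(-1/4) = -1/2)
(A(-1, 0) - 43)**2 = (-1/2 - 43)**2 = (-87/2)**2 = 7569/4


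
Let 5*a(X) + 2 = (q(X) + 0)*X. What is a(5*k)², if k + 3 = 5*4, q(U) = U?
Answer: 52171729/25 ≈ 2.0869e+6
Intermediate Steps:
k = 17 (k = -3 + 5*4 = -3 + 20 = 17)
a(X) = -⅖ + X²/5 (a(X) = -⅖ + ((X + 0)*X)/5 = -⅖ + (X*X)/5 = -⅖ + X²/5)
a(5*k)² = (-⅖ + (5*17)²/5)² = (-⅖ + (⅕)*85²)² = (-⅖ + (⅕)*7225)² = (-⅖ + 1445)² = (7223/5)² = 52171729/25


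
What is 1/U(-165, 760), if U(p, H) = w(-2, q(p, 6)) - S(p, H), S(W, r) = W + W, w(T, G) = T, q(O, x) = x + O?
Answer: 1/328 ≈ 0.0030488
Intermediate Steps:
q(O, x) = O + x
S(W, r) = 2*W
U(p, H) = -2 - 2*p
1/U(-165, 760) = 1/(-2 - 2*(-165)) = 1/(-2 + 330) = 1/328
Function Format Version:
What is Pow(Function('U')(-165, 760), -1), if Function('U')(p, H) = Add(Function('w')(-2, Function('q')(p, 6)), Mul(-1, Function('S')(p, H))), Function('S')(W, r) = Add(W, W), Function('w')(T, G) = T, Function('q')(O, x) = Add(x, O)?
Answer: Rational(1, 328) ≈ 0.0030488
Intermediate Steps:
Function('q')(O, x) = Add(O, x)
Function('S')(W, r) = Mul(2, W)
Function('U')(p, H) = Add(-2, Mul(-2, p)) (Function('U')(p, H) = Add(-2, Mul(-1, Mul(2, p))) = Add(-2, Mul(-2, p)))
Pow(Function('U')(-165, 760), -1) = Pow(Add(-2, Mul(-2, -165)), -1) = Pow(Add(-2, 330), -1) = Pow(328, -1) = Rational(1, 328)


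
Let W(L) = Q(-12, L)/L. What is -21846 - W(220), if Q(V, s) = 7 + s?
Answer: -4806347/220 ≈ -21847.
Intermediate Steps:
W(L) = (7 + L)/L
-21846 - W(220) = -21846 - (7 + 220)/220 = -21846 - 227/220 = -4806347/220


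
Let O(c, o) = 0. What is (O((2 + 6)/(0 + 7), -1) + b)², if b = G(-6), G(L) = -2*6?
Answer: 144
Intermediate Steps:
G(L) = -12
b = -12
(O((2 + 6)/(0 + 7), -1) + b)² = (0 - 12)² = (-12)² = 144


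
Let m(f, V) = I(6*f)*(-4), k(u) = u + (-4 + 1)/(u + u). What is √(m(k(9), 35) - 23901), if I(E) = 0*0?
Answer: I*√23901 ≈ 154.6*I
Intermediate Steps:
I(E) = 0
k(u) = u - 3/(2*u) (k(u) = u - 3*1/(2*u) = u - 3/(2*u))
m(f, V) = 0 (m(f, V) = 0*(-4) = 0)
√(m(k(9), 35) - 23901) = √(0 - 23901) = √(-23901) = I*√23901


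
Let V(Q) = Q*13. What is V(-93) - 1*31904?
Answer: -33113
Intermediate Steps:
V(Q) = 13*Q
V(-93) - 1*31904 = 13*(-93) - 1*31904 = -1209 - 31904 = -33113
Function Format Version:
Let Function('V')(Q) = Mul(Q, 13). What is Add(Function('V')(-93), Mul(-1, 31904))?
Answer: -33113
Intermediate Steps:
Function('V')(Q) = Mul(13, Q)
Add(Function('V')(-93), Mul(-1, 31904)) = Add(Mul(13, -93), Mul(-1, 31904)) = Add(-1209, -31904) = -33113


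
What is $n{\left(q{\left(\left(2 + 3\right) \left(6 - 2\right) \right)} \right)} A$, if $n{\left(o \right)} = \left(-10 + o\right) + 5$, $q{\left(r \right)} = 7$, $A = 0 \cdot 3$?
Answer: $0$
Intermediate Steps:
$A = 0$
$n{\left(o \right)} = -5 + o$
$n{\left(q{\left(\left(2 + 3\right) \left(6 - 2\right) \right)} \right)} A = \left(-5 + 7\right) 0 = 2 \cdot 0 = 0$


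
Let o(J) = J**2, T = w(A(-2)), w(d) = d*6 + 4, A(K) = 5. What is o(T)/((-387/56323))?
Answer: -65109388/387 ≈ -1.6824e+5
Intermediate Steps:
w(d) = 4 + 6*d (w(d) = 6*d + 4 = 4 + 6*d)
T = 34 (T = 4 + 6*5 = 4 + 30 = 34)
o(T)/((-387/56323)) = 34**2/((-387/56323)) = 1156/((-387*1/56323)) = 1156/(-387/56323) = 1156*(-56323/387) = -65109388/387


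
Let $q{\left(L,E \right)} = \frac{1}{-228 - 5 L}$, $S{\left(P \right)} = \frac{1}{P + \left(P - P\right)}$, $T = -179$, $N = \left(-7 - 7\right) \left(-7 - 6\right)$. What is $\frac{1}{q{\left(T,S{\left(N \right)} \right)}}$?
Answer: $667$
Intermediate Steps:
$N = 182$ ($N = \left(-14\right) \left(-13\right) = 182$)
$S{\left(P \right)} = \frac{1}{P}$ ($S{\left(P \right)} = \frac{1}{P + 0} = \frac{1}{P}$)
$\frac{1}{q{\left(T,S{\left(N \right)} \right)}} = \frac{1}{\left(-1\right) \frac{1}{228 + 5 \left(-179\right)}} = \frac{1}{\left(-1\right) \frac{1}{228 - 895}} = \frac{1}{\left(-1\right) \frac{1}{-667}} = \frac{1}{\left(-1\right) \left(- \frac{1}{667}\right)} = \frac{1}{\frac{1}{667}} = 667$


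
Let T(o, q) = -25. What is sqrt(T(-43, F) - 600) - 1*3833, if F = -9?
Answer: -3833 + 25*I ≈ -3833.0 + 25.0*I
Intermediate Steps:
sqrt(T(-43, F) - 600) - 1*3833 = sqrt(-25 - 600) - 1*3833 = sqrt(-625) - 3833 = 25*I - 3833 = -3833 + 25*I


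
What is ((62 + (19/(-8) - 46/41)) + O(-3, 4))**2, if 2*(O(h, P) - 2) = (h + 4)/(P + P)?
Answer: 1578552361/430336 ≈ 3668.2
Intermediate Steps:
O(h, P) = 2 + (4 + h)/(4*P) (O(h, P) = 2 + ((h + 4)/(P + P))/2 = 2 + ((4 + h)/((2*P)))/2 = 2 + ((4 + h)*(1/(2*P)))/2 = 2 + ((4 + h)/(2*P))/2 = 2 + (4 + h)/(4*P))
((62 + (19/(-8) - 46/41)) + O(-3, 4))**2 = ((62 + (19/(-8) - 46/41)) + (1/4)*(4 - 3 + 8*4)/4)**2 = ((62 + (19*(-1/8) - 46*1/41)) + (1/4)*(1/4)*(4 - 3 + 32))**2 = ((62 + (-19/8 - 46/41)) + (1/4)*(1/4)*33)**2 = ((62 - 1147/328) + 33/16)**2 = (19189/328 + 33/16)**2 = (39731/656)**2 = 1578552361/430336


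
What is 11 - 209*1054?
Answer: -220275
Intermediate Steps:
11 - 209*1054 = 11 - 220286 = -220275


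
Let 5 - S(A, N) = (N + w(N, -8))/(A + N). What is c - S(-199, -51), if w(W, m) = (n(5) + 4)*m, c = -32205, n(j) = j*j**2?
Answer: -8051417/250 ≈ -32206.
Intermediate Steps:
n(j) = j**3
w(W, m) = 129*m (w(W, m) = (5**3 + 4)*m = (125 + 4)*m = 129*m)
S(A, N) = 5 - (-1032 + N)/(A + N) (S(A, N) = 5 - (N + 129*(-8))/(A + N) = 5 - (N - 1032)/(A + N) = 5 - (-1032 + N)/(A + N))
c - S(-199, -51) = -32205 - (1032 + 4*(-51) + 5*(-199))/(-199 - 51) = -32205 - (1032 - 204 - 995)/(-250) = -32205 - (-1)*(-167)/250 = -32205 - 1*167/250 = -32205 - 167/250 = -8051417/250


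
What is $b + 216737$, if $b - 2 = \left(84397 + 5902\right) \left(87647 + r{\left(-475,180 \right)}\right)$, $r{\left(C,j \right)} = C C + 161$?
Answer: $28302903206$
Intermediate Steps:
$r{\left(C,j \right)} = 161 + C^{2}$ ($r{\left(C,j \right)} = C^{2} + 161 = 161 + C^{2}$)
$b = 28302686469$ ($b = 2 + \left(84397 + 5902\right) \left(87647 + \left(161 + \left(-475\right)^{2}\right)\right) = 2 + 90299 \left(87647 + \left(161 + 225625\right)\right) = 2 + 90299 \left(87647 + 225786\right) = 2 + 90299 \cdot 313433 = 2 + 28302686467 = 28302686469$)
$b + 216737 = 28302686469 + 216737 = 28302903206$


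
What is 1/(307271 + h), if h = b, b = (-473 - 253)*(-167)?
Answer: 1/428513 ≈ 2.3337e-6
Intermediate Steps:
b = 121242 (b = -726*(-167) = 121242)
h = 121242
1/(307271 + h) = 1/(307271 + 121242) = 1/428513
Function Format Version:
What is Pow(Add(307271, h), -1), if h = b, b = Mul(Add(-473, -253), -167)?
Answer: Rational(1, 428513) ≈ 2.3337e-6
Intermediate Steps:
b = 121242 (b = Mul(-726, -167) = 121242)
h = 121242
Pow(Add(307271, h), -1) = Pow(Add(307271, 121242), -1) = Pow(428513, -1) = Rational(1, 428513)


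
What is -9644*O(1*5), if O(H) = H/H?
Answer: -9644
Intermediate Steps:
O(H) = 1
-9644*O(1*5) = -9644*1 = -9644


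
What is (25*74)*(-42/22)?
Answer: -38850/11 ≈ -3531.8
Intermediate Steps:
(25*74)*(-42/22) = 1850*(-42*1/22) = 1850*(-21/11) = -38850/11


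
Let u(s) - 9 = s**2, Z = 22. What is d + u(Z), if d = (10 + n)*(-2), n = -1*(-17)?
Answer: 439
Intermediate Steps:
n = 17
u(s) = 9 + s**2
d = -54 (d = (10 + 17)*(-2) = 27*(-2) = -54)
d + u(Z) = -54 + (9 + 22**2) = -54 + (9 + 484) = -54 + 493 = 439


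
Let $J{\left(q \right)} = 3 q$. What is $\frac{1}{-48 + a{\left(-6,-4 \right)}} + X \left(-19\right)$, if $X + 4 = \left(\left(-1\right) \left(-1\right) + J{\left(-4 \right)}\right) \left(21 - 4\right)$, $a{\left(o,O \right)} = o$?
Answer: $\frac{195965}{54} \approx 3629.0$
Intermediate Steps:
$X = -191$ ($X = -4 + \left(\left(-1\right) \left(-1\right) + 3 \left(-4\right)\right) \left(21 - 4\right) = -4 + \left(1 - 12\right) 17 = -4 - 187 = -191$)
$\frac{1}{-48 + a{\left(-6,-4 \right)}} + X \left(-19\right) = \frac{1}{-48 - 6} - -3629 = \frac{1}{-54} + 3629 = - \frac{1}{54} + 3629 = \frac{195965}{54}$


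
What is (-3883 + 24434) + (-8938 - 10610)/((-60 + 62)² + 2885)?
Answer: 2198233/107 ≈ 20544.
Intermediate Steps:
(-3883 + 24434) + (-8938 - 10610)/((-60 + 62)² + 2885) = 20551 - 19548/(2² + 2885) = 20551 - 19548/(4 + 2885) = 20551 - 19548/2889 = 20551 - 19548*1/2889 = 20551 - 724/107 = 2198233/107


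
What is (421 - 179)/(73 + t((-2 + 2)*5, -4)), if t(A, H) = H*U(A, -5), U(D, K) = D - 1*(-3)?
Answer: 242/61 ≈ 3.9672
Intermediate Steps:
U(D, K) = 3 + D (U(D, K) = D + 3 = 3 + D)
t(A, H) = H*(3 + A)
(421 - 179)/(73 + t((-2 + 2)*5, -4)) = (421 - 179)/(73 - 4*(3 + (-2 + 2)*5)) = 242/(73 - 4*(3 + 0*5)) = 242/(73 - 4*(3 + 0)) = 242/(73 - 4*3) = 242/(73 - 12) = 242/61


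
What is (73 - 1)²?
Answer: 5184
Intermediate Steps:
(73 - 1)² = 72² = 5184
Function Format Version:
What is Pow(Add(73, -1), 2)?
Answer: 5184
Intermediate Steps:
Pow(Add(73, -1), 2) = Pow(72, 2) = 5184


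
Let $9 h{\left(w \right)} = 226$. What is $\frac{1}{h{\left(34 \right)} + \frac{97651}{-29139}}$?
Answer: $\frac{87417}{1902185} \approx 0.045956$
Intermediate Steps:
$h{\left(w \right)} = \frac{226}{9}$ ($h{\left(w \right)} = \frac{1}{9} \cdot 226 = \frac{226}{9}$)
$\frac{1}{h{\left(34 \right)} + \frac{97651}{-29139}} = \frac{1}{\frac{226}{9} + \frac{97651}{-29139}} = \frac{1}{\frac{226}{9} + 97651 \left(- \frac{1}{29139}\right)} = \frac{1}{\frac{226}{9} - \frac{97651}{29139}} = \frac{1}{\frac{1902185}{87417}} = \frac{87417}{1902185}$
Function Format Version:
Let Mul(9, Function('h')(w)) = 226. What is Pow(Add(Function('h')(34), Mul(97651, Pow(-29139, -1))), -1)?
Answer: Rational(87417, 1902185) ≈ 0.045956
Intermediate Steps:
Function('h')(w) = Rational(226, 9) (Function('h')(w) = Mul(Rational(1, 9), 226) = Rational(226, 9))
Pow(Add(Function('h')(34), Mul(97651, Pow(-29139, -1))), -1) = Pow(Add(Rational(226, 9), Mul(97651, Pow(-29139, -1))), -1) = Pow(Add(Rational(226, 9), Mul(97651, Rational(-1, 29139))), -1) = Pow(Add(Rational(226, 9), Rational(-97651, 29139)), -1) = Pow(Rational(1902185, 87417), -1) = Rational(87417, 1902185)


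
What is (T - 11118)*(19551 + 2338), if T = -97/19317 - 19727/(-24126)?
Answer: -12600951497587999/51782438 ≈ -2.4334e+8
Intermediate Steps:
T = 42080693/51782438 (T = -97*1/19317 - 19727*(-1/24126) = -97/19317 + 19727/24126 = 42080693/51782438 ≈ 0.81264)
(T - 11118)*(19551 + 2338) = (42080693/51782438 - 11118)*(19551 + 2338) = -575675064991/51782438*21889 = -12600951497587999/51782438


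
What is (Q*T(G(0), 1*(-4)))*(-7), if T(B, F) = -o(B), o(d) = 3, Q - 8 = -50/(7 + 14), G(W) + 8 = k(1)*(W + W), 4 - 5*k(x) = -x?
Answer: 118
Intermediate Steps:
k(x) = 4/5 + x/5 (k(x) = 4/5 - (-1)*x/5 = 4/5 + x/5)
G(W) = -8 + 2*W (G(W) = -8 + (4/5 + (1/5)*1)*(W + W) = -8 + (4/5 + 1/5)*(2*W) = -8 + 1*(2*W) = -8 + 2*W)
Q = 118/21 (Q = 8 - 50/(7 + 14) = 8 - 50/21 = 118/21 ≈ 5.6190)
T(B, F) = -3 (T(B, F) = -1*3 = -3)
(Q*T(G(0), 1*(-4)))*(-7) = ((118/21)*(-3))*(-7) = -118/7*(-7) = 118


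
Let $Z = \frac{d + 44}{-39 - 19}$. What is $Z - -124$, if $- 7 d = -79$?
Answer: $\frac{49957}{406} \approx 123.05$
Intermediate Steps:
$d = \frac{79}{7}$ ($d = \left(- \frac{1}{7}\right) \left(-79\right) = \frac{79}{7} \approx 11.286$)
$Z = - \frac{387}{406}$ ($Z = \frac{\frac{79}{7} + 44}{-39 - 19} = \frac{387}{7 \left(-58\right)} = \frac{387}{7} \left(- \frac{1}{58}\right) = - \frac{387}{406} \approx -0.9532$)
$Z - -124 = - \frac{387}{406} - -124 = - \frac{387}{406} + 124 = \frac{49957}{406}$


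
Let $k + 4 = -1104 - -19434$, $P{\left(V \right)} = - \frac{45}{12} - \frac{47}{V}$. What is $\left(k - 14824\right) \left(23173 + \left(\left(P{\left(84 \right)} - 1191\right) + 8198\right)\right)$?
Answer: $\frac{2219180629}{21} \approx 1.0568 \cdot 10^{8}$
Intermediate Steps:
$P{\left(V \right)} = - \frac{15}{4} - \frac{47}{V}$ ($P{\left(V \right)} = \left(-45\right) \frac{1}{12} - \frac{47}{V} = - \frac{15}{4} - \frac{47}{V}$)
$k = 18326$ ($k = -4 - -18330 = -4 + \left(-1104 + 19434\right) = -4 + 18330 = 18326$)
$\left(k - 14824\right) \left(23173 + \left(\left(P{\left(84 \right)} - 1191\right) + 8198\right)\right) = \left(18326 - 14824\right) \left(23173 + \left(\left(\left(- \frac{15}{4} - \frac{47}{84}\right) - 1191\right) + 8198\right)\right) = 3502 \left(23173 + \left(\left(\left(- \frac{15}{4} - \frac{47}{84}\right) - 1191\right) + 8198\right)\right) = 3502 \left(23173 + \left(\left(- \frac{181}{42} - 1191\right) + 8198\right)\right) = 3502 \left(23173 + \left(- \frac{50203}{42} + 8198\right)\right) = 3502 \left(23173 + \frac{294113}{42}\right) = 3502 \cdot \frac{1267379}{42} = \frac{2219180629}{21}$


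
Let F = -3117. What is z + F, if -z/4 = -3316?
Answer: 10147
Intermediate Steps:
z = 13264 (z = -4*(-3316) = 13264)
z + F = 13264 - 3117 = 10147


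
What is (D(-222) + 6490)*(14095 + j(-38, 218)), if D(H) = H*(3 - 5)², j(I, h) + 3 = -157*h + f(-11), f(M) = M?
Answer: -112852290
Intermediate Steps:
j(I, h) = -14 - 157*h (j(I, h) = -3 + (-157*h - 11) = -3 + (-11 - 157*h) = -14 - 157*h)
D(H) = 4*H (D(H) = H*(-2)² = H*4 = 4*H)
(D(-222) + 6490)*(14095 + j(-38, 218)) = (4*(-222) + 6490)*(14095 + (-14 - 157*218)) = (-888 + 6490)*(14095 + (-14 - 34226)) = 5602*(14095 - 34240) = 5602*(-20145) = -112852290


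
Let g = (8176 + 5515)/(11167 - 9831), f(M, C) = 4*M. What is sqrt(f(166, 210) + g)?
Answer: sqrt(300865530)/668 ≈ 25.966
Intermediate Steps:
g = 13691/1336 ≈ 10.248
sqrt(f(166, 210) + g) = sqrt(4*166 + 13691/1336) = sqrt(664 + 13691/1336) = sqrt(900795/1336) = sqrt(300865530)/668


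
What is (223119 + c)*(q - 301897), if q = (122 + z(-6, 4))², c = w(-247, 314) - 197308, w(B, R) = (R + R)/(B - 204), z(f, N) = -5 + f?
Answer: -3370703153608/451 ≈ -7.4738e+9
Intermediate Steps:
w(B, R) = 2*R/(-204 + B) (w(B, R) = (2*R)/(-204 + B) = 2*R/(-204 + B))
c = -88986536/451 (c = 2*314/(-204 - 247) - 197308 = 2*314/(-451) - 197308 = 2*314*(-1/451) - 197308 = -628/451 - 197308 = -88986536/451 ≈ -1.9731e+5)
q = 12321 (q = (122 + (-5 - 6))² = (122 - 11)² = 111² = 12321)
(223119 + c)*(q - 301897) = (223119 - 88986536/451)*(12321 - 301897) = (11640133/451)*(-289576) = -3370703153608/451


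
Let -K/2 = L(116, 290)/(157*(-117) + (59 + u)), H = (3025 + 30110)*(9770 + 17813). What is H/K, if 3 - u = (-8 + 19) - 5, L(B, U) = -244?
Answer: -16737399016665/488 ≈ -3.4298e+10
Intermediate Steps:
u = -3 (u = 3 - ((-8 + 19) - 5) = 3 - (11 - 5) = 3 - 1*6 = 3 - 6 = -3)
H = 913962705 (H = 33135*27583 = 913962705)
K = -488/18313 (K = -(-488)/(157*(-117) + (59 - 3)) = -(-488)/(-18369 + 56) = -(-488)/(-18313) = -(-488)*(-1)/18313 = -2*244/18313 = -488/18313 ≈ -0.026648)
H/K = 913962705/(-488/18313) = 913962705*(-18313/488) = -16737399016665/488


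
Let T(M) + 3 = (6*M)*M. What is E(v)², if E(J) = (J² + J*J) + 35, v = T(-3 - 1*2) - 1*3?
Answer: 1722831049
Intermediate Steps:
T(M) = -3 + 6*M² (T(M) = -3 + (6*M)*M = -3 + 6*M²)
v = 144 (v = (-3 + 6*(-3 - 1*2)²) - 1*3 = (-3 + 6*(-3 - 2)²) - 3 = (-3 + 6*(-5)²) - 3 = (-3 + 6*25) - 3 = (-3 + 150) - 3 = 147 - 3 = 144)
E(J) = 35 + 2*J² (E(J) = (J² + J²) + 35 = 2*J² + 35 = 35 + 2*J²)
E(v)² = (35 + 2*144²)² = (35 + 2*20736)² = (35 + 41472)² = 41507² = 1722831049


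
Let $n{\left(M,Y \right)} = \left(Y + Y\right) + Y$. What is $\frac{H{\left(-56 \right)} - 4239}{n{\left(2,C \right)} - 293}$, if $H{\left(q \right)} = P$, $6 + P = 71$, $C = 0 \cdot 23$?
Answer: $\frac{4174}{293} \approx 14.246$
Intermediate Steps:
$C = 0$
$P = 65$ ($P = -6 + 71 = 65$)
$H{\left(q \right)} = 65$
$n{\left(M,Y \right)} = 3 Y$ ($n{\left(M,Y \right)} = 2 Y + Y = 3 Y$)
$\frac{H{\left(-56 \right)} - 4239}{n{\left(2,C \right)} - 293} = \frac{65 - 4239}{3 \cdot 0 - 293} = - \frac{4174}{0 - 293} = - \frac{4174}{-293} = \left(-4174\right) \left(- \frac{1}{293}\right) = \frac{4174}{293}$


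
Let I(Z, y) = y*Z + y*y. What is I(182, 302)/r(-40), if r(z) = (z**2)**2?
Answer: 18271/320000 ≈ 0.057097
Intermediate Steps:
r(z) = z**4
I(Z, y) = y**2 + Z*y (I(Z, y) = Z*y + y**2 = y**2 + Z*y)
I(182, 302)/r(-40) = (302*(182 + 302))/((-40)**4) = (302*484)/2560000 = 146168*(1/2560000) = 18271/320000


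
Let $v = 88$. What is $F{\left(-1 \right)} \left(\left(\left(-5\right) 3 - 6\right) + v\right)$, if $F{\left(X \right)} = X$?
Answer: $-67$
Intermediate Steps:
$F{\left(-1 \right)} \left(\left(\left(-5\right) 3 - 6\right) + v\right) = - (\left(\left(-5\right) 3 - 6\right) + 88) = - (\left(-15 - 6\right) + 88) = - (-21 + 88) = \left(-1\right) 67 = -67$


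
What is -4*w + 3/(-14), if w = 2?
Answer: -115/14 ≈ -8.2143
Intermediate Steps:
-4*w + 3/(-14) = -4*2 + 3/(-14) = -8 + 3*(-1/14) = -8 - 3/14 = -115/14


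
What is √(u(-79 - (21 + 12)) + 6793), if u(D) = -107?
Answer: √6686 ≈ 81.768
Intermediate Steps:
√(u(-79 - (21 + 12)) + 6793) = √(-107 + 6793) = √6686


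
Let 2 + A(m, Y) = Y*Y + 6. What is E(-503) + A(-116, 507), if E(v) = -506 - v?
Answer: 257050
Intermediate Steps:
A(m, Y) = 4 + Y² (A(m, Y) = -2 + (Y*Y + 6) = -2 + (Y² + 6) = -2 + (6 + Y²) = 4 + Y²)
E(-503) + A(-116, 507) = (-506 - 1*(-503)) + (4 + 507²) = (-506 + 503) + (4 + 257049) = -3 + 257053 = 257050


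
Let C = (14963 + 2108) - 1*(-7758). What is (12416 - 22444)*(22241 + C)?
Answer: -472017960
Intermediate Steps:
C = 24829 (C = 17071 + 7758 = 24829)
(12416 - 22444)*(22241 + C) = (12416 - 22444)*(22241 + 24829) = -10028*47070 = -472017960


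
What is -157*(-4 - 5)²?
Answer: -12717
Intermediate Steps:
-157*(-4 - 5)² = -157*(-9)² = -157*81 = -12717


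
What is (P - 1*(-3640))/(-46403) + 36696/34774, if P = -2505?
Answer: 831667999/806808961 ≈ 1.0308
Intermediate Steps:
(P - 1*(-3640))/(-46403) + 36696/34774 = (-2505 - 1*(-3640))/(-46403) + 36696/34774 = (-2505 + 3640)*(-1/46403) + 36696*(1/34774) = 1135*(-1/46403) + 18348/17387 = -1135/46403 + 18348/17387 = 831667999/806808961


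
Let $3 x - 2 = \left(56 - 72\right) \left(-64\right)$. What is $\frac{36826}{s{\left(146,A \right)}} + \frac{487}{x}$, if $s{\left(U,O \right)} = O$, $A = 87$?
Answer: $\frac{4212287}{9918} \approx 424.71$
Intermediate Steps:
$x = 342$ ($x = \frac{2}{3} + \frac{\left(56 - 72\right) \left(-64\right)}{3} = \frac{2}{3} + \frac{\left(-16\right) \left(-64\right)}{3} = \frac{2}{3} + \frac{1}{3} \cdot 1024 = \frac{2}{3} + \frac{1024}{3} = 342$)
$\frac{36826}{s{\left(146,A \right)}} + \frac{487}{x} = \frac{36826}{87} + \frac{487}{342} = \frac{4212287}{9918}$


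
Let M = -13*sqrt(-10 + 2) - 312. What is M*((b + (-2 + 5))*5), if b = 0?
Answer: -4680 - 390*I*sqrt(2) ≈ -4680.0 - 551.54*I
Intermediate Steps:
M = -312 - 26*I*sqrt(2) (M = -26*I*sqrt(2) - 312 = -312 - 26*I*sqrt(2) ≈ -312.0 - 36.77*I)
M*((b + (-2 + 5))*5) = (-312 - 26*I*sqrt(2))*((0 + (-2 + 5))*5) = (-312 - 26*I*sqrt(2))*((0 + 3)*5) = (-312 - 26*I*sqrt(2))*(3*5) = (-312 - 26*I*sqrt(2))*15 = -4680 - 390*I*sqrt(2)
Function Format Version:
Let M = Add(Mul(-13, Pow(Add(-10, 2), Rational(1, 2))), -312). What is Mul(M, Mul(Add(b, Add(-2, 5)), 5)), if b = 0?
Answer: Add(-4680, Mul(-390, I, Pow(2, Rational(1, 2)))) ≈ Add(-4680.0, Mul(-551.54, I))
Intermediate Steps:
M = Add(-312, Mul(-26, I, Pow(2, Rational(1, 2)))) (M = Add(Mul(-13, Pow(-8, Rational(1, 2))), -312) = Add(Mul(-13, Mul(2, I, Pow(2, Rational(1, 2)))), -312) = Add(Mul(-26, I, Pow(2, Rational(1, 2))), -312) = Add(-312, Mul(-26, I, Pow(2, Rational(1, 2)))) ≈ Add(-312.00, Mul(-36.770, I)))
Mul(M, Mul(Add(b, Add(-2, 5)), 5)) = Mul(Add(-312, Mul(-26, I, Pow(2, Rational(1, 2)))), Mul(Add(0, Add(-2, 5)), 5)) = Mul(Add(-312, Mul(-26, I, Pow(2, Rational(1, 2)))), Mul(Add(0, 3), 5)) = Mul(Add(-312, Mul(-26, I, Pow(2, Rational(1, 2)))), Mul(3, 5)) = Mul(Add(-312, Mul(-26, I, Pow(2, Rational(1, 2)))), 15) = Add(-4680, Mul(-390, I, Pow(2, Rational(1, 2))))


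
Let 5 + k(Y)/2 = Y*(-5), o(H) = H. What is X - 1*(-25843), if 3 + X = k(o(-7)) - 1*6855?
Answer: 19045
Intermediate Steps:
k(Y) = -10 - 10*Y (k(Y) = -10 + 2*(Y*(-5)) = -10 + 2*(-5*Y) = -10 - 10*Y)
X = -6798 (X = -3 + ((-10 - 10*(-7)) - 1*6855) = -3 + ((-10 + 70) - 6855) = -3 + (60 - 6855) = -3 - 6795 = -6798)
X - 1*(-25843) = -6798 - 1*(-25843) = -6798 + 25843 = 19045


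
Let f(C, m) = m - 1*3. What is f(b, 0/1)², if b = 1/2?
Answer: 9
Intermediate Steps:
b = ½ ≈ 0.50000
f(C, m) = -3 + m (f(C, m) = m - 3 = -3 + m)
f(b, 0/1)² = (-3 + 0/1)² = (-3 + 0*1)² = (-3 + 0)² = (-3)² = 9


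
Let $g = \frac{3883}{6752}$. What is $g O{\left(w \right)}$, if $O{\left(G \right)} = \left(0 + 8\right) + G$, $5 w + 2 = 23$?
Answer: $\frac{236863}{33760} \approx 7.0161$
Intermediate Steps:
$w = \frac{21}{5}$ ($w = - \frac{2}{5} + \frac{1}{5} \cdot 23 = - \frac{2}{5} + \frac{23}{5} = \frac{21}{5} \approx 4.2$)
$O{\left(G \right)} = 8 + G$
$g = \frac{3883}{6752}$ ($g = 3883 \cdot \frac{1}{6752} = \frac{3883}{6752} \approx 0.57509$)
$g O{\left(w \right)} = \frac{3883 \left(8 + \frac{21}{5}\right)}{6752} = \frac{3883}{6752} \cdot \frac{61}{5} = \frac{236863}{33760}$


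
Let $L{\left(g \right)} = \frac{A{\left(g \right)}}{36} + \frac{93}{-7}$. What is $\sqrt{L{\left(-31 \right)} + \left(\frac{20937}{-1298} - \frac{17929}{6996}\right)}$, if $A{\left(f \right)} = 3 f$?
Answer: $\frac{i \sqrt{18033439363170}}{722337} \approx 5.8789 i$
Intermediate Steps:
$L{\left(g \right)} = - \frac{93}{7} + \frac{g}{12}$ ($L{\left(g \right)} = \frac{3 g}{36} + \frac{93}{-7} = 3 g \frac{1}{36} + 93 \left(- \frac{1}{7}\right) = \frac{g}{12} - \frac{93}{7} = - \frac{93}{7} + \frac{g}{12}$)
$\sqrt{L{\left(-31 \right)} + \left(\frac{20937}{-1298} - \frac{17929}{6996}\right)} = \sqrt{\left(- \frac{93}{7} + \frac{1}{12} \left(-31\right)\right) + \left(\frac{20937}{-1298} - \frac{17929}{6996}\right)} = \sqrt{\left(- \frac{93}{7} - \frac{31}{12}\right) + \left(20937 \left(- \frac{1}{1298}\right) - \frac{17929}{6996}\right)} = \sqrt{- \frac{1333}{84} - \frac{7715777}{412764}} = \sqrt{- \frac{24965410}{722337}} = \frac{i \sqrt{18033439363170}}{722337}$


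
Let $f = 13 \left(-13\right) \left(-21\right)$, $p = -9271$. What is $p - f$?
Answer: $-12820$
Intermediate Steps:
$f = 3549$ ($f = \left(-169\right) \left(-21\right) = 3549$)
$p - f = -9271 - 3549 = -12820$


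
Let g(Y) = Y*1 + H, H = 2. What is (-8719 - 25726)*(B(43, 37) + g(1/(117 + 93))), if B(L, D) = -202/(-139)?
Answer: -695368771/5838 ≈ -1.1911e+5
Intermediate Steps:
B(L, D) = 202/139 (B(L, D) = -202*(-1/139) = 202/139)
g(Y) = 2 + Y (g(Y) = Y*1 + 2 = Y + 2 = 2 + Y)
(-8719 - 25726)*(B(43, 37) + g(1/(117 + 93))) = (-8719 - 25726)*(202/139 + (2 + 1/(117 + 93))) = -34445*(202/139 + (2 + 1/210)) = -34445*(202/139 + 421/210) = -34445*100939/29190 = -695368771/5838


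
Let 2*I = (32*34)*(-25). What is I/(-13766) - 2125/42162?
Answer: 272075225/290201046 ≈ 0.93754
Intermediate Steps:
I = -13600 (I = ((32*34)*(-25))/2 = (1088*(-25))/2 = (½)*(-27200) = -13600)
I/(-13766) - 2125/42162 = -13600/(-13766) - 2125/42162 = -13600*(-1/13766) - 2125*1/42162 = 6800/6883 - 2125/42162 = 272075225/290201046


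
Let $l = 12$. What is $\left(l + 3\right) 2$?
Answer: $30$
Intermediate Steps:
$\left(l + 3\right) 2 = \left(12 + 3\right) 2 = 15 \cdot 2 = 30$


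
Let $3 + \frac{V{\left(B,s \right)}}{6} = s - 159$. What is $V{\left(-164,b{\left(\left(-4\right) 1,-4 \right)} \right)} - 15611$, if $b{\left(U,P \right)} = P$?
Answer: $-16607$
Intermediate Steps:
$V{\left(B,s \right)} = -972 + 6 s$ ($V{\left(B,s \right)} = -18 + 6 \left(s - 159\right) = -18 + 6 \left(-159 + s\right) = -18 + \left(-954 + 6 s\right) = -972 + 6 s$)
$V{\left(-164,b{\left(\left(-4\right) 1,-4 \right)} \right)} - 15611 = \left(-972 + 6 \left(-4\right)\right) - 15611 = \left(-972 - 24\right) - 15611 = -996 - 15611 = -16607$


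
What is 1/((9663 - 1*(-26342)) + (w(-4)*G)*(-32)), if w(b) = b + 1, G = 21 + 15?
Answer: 1/39461 ≈ 2.5341e-5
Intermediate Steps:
G = 36
w(b) = 1 + b
1/((9663 - 1*(-26342)) + (w(-4)*G)*(-32)) = 1/((9663 - 1*(-26342)) + ((1 - 4)*36)*(-32)) = 1/((9663 + 26342) - 3*36*(-32)) = 1/(36005 - 108*(-32)) = 1/(36005 + 3456) = 1/39461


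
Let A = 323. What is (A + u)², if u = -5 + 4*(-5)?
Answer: 88804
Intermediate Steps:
u = -25 (u = -5 - 20 = -25)
(A + u)² = (323 - 25)² = 298² = 88804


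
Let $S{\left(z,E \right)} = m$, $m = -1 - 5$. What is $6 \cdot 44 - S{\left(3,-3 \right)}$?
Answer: $270$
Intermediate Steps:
$m = -6$ ($m = -1 - 5 = -6$)
$S{\left(z,E \right)} = -6$
$6 \cdot 44 - S{\left(3,-3 \right)} = 6 \cdot 44 - -6 = 264 + 6 = 270$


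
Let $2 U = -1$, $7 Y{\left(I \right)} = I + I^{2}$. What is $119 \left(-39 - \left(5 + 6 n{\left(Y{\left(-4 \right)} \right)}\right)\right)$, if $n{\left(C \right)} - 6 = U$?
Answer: $-9163$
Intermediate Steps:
$Y{\left(I \right)} = \frac{I}{7} + \frac{I^{2}}{7}$ ($Y{\left(I \right)} = \frac{I + I^{2}}{7} = \frac{I}{7} + \frac{I^{2}}{7}$)
$U = - \frac{1}{2}$ ($U = \frac{1}{2} \left(-1\right) = - \frac{1}{2} \approx -0.5$)
$n{\left(C \right)} = \frac{11}{2}$ ($n{\left(C \right)} = 6 - \frac{1}{2} = \frac{11}{2}$)
$119 \left(-39 - \left(5 + 6 n{\left(Y{\left(-4 \right)} \right)}\right)\right) = 119 \left(-39 - 38\right) = 119 \left(-77\right) = -9163$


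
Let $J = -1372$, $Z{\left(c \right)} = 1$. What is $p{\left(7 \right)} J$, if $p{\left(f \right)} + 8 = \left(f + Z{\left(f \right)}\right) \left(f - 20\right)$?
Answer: $153664$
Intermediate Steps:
$p{\left(f \right)} = -8 + \left(1 + f\right) \left(-20 + f\right)$ ($p{\left(f \right)} = -8 + \left(f + 1\right) \left(f - 20\right) = -8 + \left(1 + f\right) \left(-20 + f\right)$)
$p{\left(7 \right)} J = \left(-28 + 7^{2} - 133\right) \left(-1372\right) = \left(-28 + 49 - 133\right) \left(-1372\right) = \left(-112\right) \left(-1372\right) = 153664$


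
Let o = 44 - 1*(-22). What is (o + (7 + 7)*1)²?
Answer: 6400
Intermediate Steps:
o = 66 (o = 44 + 22 = 66)
(o + (7 + 7)*1)² = (66 + (7 + 7)*1)² = (66 + 14*1)² = (66 + 14)² = 80² = 6400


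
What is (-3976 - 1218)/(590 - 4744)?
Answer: 2597/2077 ≈ 1.2504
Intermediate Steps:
(-3976 - 1218)/(590 - 4744) = -5194/(-4154) = -5194*(-1/4154) = 2597/2077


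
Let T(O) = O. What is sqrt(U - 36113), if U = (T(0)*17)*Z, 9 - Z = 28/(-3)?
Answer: 7*I*sqrt(737) ≈ 190.03*I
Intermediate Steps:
Z = 55/3 (Z = 9 - 28/(-3) = 9 - 28*(-1)/3 = 9 - 1*(-28/3) = 9 + 28/3 = 55/3 ≈ 18.333)
U = 0 (U = (0*17)*(55/3) = 0*(55/3) = 0)
sqrt(U - 36113) = sqrt(0 - 36113) = sqrt(-36113) = 7*I*sqrt(737)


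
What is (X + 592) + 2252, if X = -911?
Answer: 1933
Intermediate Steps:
(X + 592) + 2252 = (-911 + 592) + 2252 = -319 + 2252 = 1933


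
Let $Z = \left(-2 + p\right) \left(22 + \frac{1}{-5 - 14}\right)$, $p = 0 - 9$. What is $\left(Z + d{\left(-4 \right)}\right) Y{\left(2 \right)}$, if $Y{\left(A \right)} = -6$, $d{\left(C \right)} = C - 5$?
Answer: $\frac{28548}{19} \approx 1502.5$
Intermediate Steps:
$d{\left(C \right)} = -5 + C$
$p = -9$
$Z = - \frac{4587}{19}$ ($Z = \left(-2 - 9\right) \left(22 + \frac{1}{-5 - 14}\right) = - 11 \left(22 + \frac{1}{-19}\right) = - 11 \left(22 - \frac{1}{19}\right) = \left(-11\right) \frac{417}{19} = - \frac{4587}{19} \approx -241.42$)
$\left(Z + d{\left(-4 \right)}\right) Y{\left(2 \right)} = \left(- \frac{4587}{19} - 9\right) \left(-6\right) = \left(- \frac{4758}{19}\right) \left(-6\right) = \frac{28548}{19}$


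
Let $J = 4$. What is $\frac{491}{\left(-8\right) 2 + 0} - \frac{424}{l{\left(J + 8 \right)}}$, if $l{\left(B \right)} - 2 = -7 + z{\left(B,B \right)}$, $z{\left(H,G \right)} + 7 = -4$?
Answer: $- \frac{67}{16} \approx -4.1875$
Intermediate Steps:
$z{\left(H,G \right)} = -11$ ($z{\left(H,G \right)} = -7 - 4 = -11$)
$l{\left(B \right)} = -16$ ($l{\left(B \right)} = 2 - 18 = -16$)
$\frac{491}{\left(-8\right) 2 + 0} - \frac{424}{l{\left(J + 8 \right)}} = \frac{491}{\left(-8\right) 2 + 0} - \frac{424}{-16} = \frac{491}{-16 + 0} - - \frac{53}{2} = \frac{491}{-16} + \frac{53}{2} = 491 \left(- \frac{1}{16}\right) + \frac{53}{2} = - \frac{491}{16} + \frac{53}{2} = - \frac{67}{16}$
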